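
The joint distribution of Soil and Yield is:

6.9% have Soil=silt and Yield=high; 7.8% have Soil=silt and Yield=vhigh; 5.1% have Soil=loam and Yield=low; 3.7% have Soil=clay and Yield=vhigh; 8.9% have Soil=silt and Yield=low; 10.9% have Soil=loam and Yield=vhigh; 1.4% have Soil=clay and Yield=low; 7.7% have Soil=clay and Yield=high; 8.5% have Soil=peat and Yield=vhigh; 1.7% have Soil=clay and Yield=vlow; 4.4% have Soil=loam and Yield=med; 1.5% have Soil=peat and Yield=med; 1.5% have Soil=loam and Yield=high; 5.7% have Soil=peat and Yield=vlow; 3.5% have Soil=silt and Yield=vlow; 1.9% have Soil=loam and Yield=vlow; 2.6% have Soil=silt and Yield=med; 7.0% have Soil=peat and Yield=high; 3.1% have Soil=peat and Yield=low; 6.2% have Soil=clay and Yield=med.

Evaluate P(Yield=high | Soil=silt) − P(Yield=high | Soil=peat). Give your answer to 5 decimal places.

P(Soil=silt) = 0.035 + 0.089 + 0.026 + 0.069 + 0.078 = 0.297; P(Yield=high | Soil=silt) = 0.069/0.297 = 0.232323.
P(Soil=peat) = 0.057 + 0.031 + 0.015 + 0.070 + 0.085 = 0.258; P(Yield=high | Soil=peat) = 0.070/0.258 = 0.271318.
Difference = -0.03899.

-0.03899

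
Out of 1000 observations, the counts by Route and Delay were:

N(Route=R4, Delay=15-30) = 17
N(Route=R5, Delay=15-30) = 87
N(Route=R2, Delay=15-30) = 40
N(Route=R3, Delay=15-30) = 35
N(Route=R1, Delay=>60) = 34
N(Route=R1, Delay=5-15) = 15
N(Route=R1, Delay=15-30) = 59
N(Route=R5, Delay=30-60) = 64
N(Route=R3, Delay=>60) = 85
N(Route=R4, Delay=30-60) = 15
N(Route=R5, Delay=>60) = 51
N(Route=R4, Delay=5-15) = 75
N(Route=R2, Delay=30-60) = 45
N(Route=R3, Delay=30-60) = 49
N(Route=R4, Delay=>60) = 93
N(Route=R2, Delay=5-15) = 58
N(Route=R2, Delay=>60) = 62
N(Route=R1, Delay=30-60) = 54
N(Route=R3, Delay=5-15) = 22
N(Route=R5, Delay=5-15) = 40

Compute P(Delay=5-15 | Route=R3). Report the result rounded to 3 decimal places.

0.115

Total with Route=R3: 22 + 35 + 49 + 85 = 191.
P(Delay=5-15 | Route=R3) = 22/191 = 0.115.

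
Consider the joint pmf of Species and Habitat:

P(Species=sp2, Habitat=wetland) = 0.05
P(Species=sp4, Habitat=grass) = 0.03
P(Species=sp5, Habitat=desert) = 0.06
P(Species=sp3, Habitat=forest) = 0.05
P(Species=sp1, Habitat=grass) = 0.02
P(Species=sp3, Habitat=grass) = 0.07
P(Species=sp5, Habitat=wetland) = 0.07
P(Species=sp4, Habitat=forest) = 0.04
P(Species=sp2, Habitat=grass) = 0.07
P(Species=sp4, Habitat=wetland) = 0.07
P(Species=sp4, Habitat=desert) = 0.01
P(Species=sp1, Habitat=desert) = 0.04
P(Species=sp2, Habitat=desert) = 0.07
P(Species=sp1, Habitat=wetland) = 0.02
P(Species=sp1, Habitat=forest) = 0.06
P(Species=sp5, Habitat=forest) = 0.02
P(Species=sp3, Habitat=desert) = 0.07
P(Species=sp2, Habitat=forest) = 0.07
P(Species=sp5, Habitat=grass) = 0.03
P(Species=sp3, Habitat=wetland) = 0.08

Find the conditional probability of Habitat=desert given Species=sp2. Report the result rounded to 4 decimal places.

P(Species=sp2) = 0.07 + 0.07 + 0.05 + 0.07 = 0.26.
P(Habitat=desert | Species=sp2) = 0.07/0.26 = 0.2692.

0.2692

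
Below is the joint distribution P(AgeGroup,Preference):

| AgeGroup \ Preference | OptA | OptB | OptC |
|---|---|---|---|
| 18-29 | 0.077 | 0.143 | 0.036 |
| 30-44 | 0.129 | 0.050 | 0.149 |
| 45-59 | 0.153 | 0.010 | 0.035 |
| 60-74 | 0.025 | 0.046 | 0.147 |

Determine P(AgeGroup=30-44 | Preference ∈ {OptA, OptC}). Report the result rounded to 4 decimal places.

0.3702

P(Preference=OptA) = 0.077 + 0.129 + 0.153 + 0.025 = 0.384.
P(Preference=OptC) = 0.036 + 0.149 + 0.035 + 0.147 = 0.367.
P(Preference ∈ {OptA, OptC}) = 0.384 + 0.367 = 0.751; P(AgeGroup=30-44, Preference ∈ {OptA, OptC}) = 0.129 + 0.149 = 0.278.
P(AgeGroup=30-44 | Preference ∈ {OptA, OptC}) = 0.278/0.751 = 0.3702.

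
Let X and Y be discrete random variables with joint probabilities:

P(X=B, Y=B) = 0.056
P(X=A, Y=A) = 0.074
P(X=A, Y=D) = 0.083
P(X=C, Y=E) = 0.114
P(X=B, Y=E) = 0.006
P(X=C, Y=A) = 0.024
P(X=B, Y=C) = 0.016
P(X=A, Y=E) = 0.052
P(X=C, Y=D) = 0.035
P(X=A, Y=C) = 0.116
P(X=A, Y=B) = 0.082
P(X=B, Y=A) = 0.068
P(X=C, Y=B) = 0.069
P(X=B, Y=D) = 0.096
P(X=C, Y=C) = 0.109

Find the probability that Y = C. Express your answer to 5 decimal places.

P(Y=C) = 0.116 + 0.016 + 0.109 = 0.241.

0.24100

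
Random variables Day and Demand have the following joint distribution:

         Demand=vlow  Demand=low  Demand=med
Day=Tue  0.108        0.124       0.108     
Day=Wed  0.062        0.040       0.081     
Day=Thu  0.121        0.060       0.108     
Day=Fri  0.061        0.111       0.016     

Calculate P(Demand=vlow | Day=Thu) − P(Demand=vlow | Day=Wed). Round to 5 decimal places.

P(Day=Thu) = 0.121 + 0.060 + 0.108 = 0.289; P(Demand=vlow | Day=Thu) = 0.121/0.289 = 0.418685.
P(Day=Wed) = 0.062 + 0.040 + 0.081 = 0.183; P(Demand=vlow | Day=Wed) = 0.062/0.183 = 0.338798.
Difference = 0.07989.

0.07989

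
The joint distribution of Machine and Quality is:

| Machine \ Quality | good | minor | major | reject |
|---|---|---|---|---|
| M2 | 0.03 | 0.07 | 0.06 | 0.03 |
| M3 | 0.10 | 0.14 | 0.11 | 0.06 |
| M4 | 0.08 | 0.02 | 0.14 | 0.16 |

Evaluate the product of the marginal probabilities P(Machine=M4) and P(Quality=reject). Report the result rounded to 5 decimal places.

P(Machine=M4) = 0.08 + 0.02 + 0.14 + 0.16 = 0.40.
P(Quality=reject) = 0.03 + 0.06 + 0.16 = 0.25.
Product: 0.40 × 0.25 = 0.10000.

0.10000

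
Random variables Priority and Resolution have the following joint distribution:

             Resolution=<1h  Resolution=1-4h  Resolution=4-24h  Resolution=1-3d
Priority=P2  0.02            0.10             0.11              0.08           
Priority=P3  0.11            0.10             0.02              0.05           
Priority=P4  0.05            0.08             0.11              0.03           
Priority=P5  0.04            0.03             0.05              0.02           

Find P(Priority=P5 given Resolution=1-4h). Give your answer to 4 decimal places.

P(Resolution=1-4h) = 0.10 + 0.10 + 0.08 + 0.03 = 0.31.
P(Priority=P5 | Resolution=1-4h) = 0.03/0.31 = 0.0968.

0.0968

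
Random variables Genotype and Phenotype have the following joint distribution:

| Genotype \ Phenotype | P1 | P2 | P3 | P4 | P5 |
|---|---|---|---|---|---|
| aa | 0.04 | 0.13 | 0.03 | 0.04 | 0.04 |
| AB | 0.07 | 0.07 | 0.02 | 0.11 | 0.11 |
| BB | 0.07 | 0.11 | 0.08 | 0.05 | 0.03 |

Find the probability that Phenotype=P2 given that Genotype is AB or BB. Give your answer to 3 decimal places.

P(Genotype=AB) = 0.07 + 0.07 + 0.02 + 0.11 + 0.11 = 0.38.
P(Genotype=BB) = 0.07 + 0.11 + 0.08 + 0.05 + 0.03 = 0.34.
P(Genotype ∈ {AB, BB}) = 0.38 + 0.34 = 0.72; P(Phenotype=P2, Genotype ∈ {AB, BB}) = 0.07 + 0.11 = 0.18.
P(Phenotype=P2 | Genotype ∈ {AB, BB}) = 0.18/0.72 = 0.250.

0.250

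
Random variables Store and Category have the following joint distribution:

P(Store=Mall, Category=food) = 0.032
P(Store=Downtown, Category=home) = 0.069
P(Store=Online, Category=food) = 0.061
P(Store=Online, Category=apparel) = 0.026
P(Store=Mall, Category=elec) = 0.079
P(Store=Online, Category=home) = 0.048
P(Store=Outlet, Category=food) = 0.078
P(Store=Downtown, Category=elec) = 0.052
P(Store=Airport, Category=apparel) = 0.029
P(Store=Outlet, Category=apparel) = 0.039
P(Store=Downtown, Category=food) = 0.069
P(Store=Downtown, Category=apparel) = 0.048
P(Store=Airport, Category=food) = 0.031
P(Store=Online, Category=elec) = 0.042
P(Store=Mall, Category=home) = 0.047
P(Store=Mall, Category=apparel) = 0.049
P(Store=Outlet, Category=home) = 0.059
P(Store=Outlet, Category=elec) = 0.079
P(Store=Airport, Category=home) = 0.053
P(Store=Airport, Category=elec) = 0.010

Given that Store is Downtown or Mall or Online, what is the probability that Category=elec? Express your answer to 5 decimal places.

P(Store=Downtown) = 0.069 + 0.048 + 0.052 + 0.069 = 0.238.
P(Store=Mall) = 0.032 + 0.049 + 0.079 + 0.047 = 0.207.
P(Store=Online) = 0.061 + 0.026 + 0.042 + 0.048 = 0.177.
P(Store ∈ {Downtown, Mall, Online}) = 0.238 + 0.207 + 0.177 = 0.622; P(Category=elec, Store ∈ {Downtown, Mall, Online}) = 0.052 + 0.079 + 0.042 = 0.173.
P(Category=elec | Store ∈ {Downtown, Mall, Online}) = 0.173/0.622 = 0.27814.

0.27814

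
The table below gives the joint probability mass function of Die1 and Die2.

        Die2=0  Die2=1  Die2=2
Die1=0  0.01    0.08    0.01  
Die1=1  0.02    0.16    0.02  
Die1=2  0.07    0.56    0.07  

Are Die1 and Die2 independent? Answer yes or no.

yes

Every cell satisfies P(Die1,Die2) = P(Die1)·P(Die2). For instance P(Die1=2) = 0.70, P(Die2=0) = 0.10, and 0.70×0.10 = 0.07 matches the joint entry. So Die1 and Die2 are independent.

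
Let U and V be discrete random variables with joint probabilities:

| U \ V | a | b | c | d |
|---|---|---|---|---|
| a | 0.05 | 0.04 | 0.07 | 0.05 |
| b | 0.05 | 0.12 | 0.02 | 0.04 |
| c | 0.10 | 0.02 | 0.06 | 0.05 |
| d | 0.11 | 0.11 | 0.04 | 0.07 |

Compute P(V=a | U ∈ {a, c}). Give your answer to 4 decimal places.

0.3409

P(U=a) = 0.05 + 0.04 + 0.07 + 0.05 = 0.21.
P(U=c) = 0.10 + 0.02 + 0.06 + 0.05 = 0.23.
P(U ∈ {a, c}) = 0.21 + 0.23 = 0.44; P(V=a, U ∈ {a, c}) = 0.05 + 0.10 = 0.15.
P(V=a | U ∈ {a, c}) = 0.15/0.44 = 0.3409.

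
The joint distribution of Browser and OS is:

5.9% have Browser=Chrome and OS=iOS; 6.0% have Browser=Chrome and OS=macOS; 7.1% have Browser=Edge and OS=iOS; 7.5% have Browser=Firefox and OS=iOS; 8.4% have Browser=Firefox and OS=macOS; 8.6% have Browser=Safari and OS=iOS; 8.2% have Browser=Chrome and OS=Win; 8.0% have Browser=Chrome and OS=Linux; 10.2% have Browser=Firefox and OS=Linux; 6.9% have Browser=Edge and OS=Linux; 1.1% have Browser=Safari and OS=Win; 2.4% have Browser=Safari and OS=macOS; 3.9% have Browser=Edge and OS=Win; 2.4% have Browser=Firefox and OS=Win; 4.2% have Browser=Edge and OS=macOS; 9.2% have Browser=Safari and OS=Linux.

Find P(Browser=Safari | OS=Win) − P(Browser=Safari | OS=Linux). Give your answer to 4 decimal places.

P(OS=Win) = 0.082 + 0.024 + 0.011 + 0.039 = 0.156; P(Browser=Safari | OS=Win) = 0.011/0.156 = 0.07051.
P(OS=Linux) = 0.080 + 0.102 + 0.092 + 0.069 = 0.343; P(Browser=Safari | OS=Linux) = 0.092/0.343 = 0.26822.
Difference = -0.1977.

-0.1977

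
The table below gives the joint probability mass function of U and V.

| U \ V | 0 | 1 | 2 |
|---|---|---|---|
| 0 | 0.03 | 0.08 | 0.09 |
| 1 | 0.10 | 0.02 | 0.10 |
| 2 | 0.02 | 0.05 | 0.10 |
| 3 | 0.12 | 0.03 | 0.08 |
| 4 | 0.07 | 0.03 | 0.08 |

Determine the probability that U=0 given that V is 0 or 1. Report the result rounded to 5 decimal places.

0.20000

P(V=0) = 0.03 + 0.10 + 0.02 + 0.12 + 0.07 = 0.34.
P(V=1) = 0.08 + 0.02 + 0.05 + 0.03 + 0.03 = 0.21.
P(V ∈ {0, 1}) = 0.34 + 0.21 = 0.55; P(U=0, V ∈ {0, 1}) = 0.03 + 0.08 = 0.11.
P(U=0 | V ∈ {0, 1}) = 0.11/0.55 = 0.20000.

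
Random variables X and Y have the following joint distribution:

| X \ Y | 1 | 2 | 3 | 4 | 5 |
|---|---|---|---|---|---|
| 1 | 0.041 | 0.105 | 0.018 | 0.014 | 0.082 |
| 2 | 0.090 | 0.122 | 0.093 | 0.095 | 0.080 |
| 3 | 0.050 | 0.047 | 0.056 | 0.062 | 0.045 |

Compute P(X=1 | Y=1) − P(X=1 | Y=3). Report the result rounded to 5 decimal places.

P(Y=1) = 0.041 + 0.090 + 0.050 = 0.181; P(X=1 | Y=1) = 0.041/0.181 = 0.226519.
P(Y=3) = 0.018 + 0.093 + 0.056 = 0.167; P(X=1 | Y=3) = 0.018/0.167 = 0.107784.
Difference = 0.11873.

0.11873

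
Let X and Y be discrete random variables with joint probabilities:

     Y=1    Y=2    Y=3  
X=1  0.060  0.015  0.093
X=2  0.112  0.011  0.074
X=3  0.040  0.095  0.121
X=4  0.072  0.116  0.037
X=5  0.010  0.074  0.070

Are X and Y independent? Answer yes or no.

no

P(X=2) = 0.197 and P(Y=1) = 0.294, so their product is 0.05792, but P(X=2, Y=1) = 0.112. Since these differ, X and Y are not independent.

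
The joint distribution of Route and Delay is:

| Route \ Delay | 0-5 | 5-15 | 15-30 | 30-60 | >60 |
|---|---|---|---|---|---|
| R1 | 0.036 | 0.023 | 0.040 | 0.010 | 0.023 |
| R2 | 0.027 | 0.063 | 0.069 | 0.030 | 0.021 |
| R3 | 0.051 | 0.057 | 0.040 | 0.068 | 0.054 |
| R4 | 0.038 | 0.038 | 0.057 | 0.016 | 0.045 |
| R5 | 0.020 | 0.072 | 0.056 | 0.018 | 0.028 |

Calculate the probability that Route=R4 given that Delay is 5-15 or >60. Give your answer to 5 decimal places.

P(Delay=5-15) = 0.023 + 0.063 + 0.057 + 0.038 + 0.072 = 0.253.
P(Delay=>60) = 0.023 + 0.021 + 0.054 + 0.045 + 0.028 = 0.171.
P(Delay ∈ {5-15, >60}) = 0.253 + 0.171 = 0.424; P(Route=R4, Delay ∈ {5-15, >60}) = 0.038 + 0.045 = 0.083.
P(Route=R4 | Delay ∈ {5-15, >60}) = 0.083/0.424 = 0.19575.

0.19575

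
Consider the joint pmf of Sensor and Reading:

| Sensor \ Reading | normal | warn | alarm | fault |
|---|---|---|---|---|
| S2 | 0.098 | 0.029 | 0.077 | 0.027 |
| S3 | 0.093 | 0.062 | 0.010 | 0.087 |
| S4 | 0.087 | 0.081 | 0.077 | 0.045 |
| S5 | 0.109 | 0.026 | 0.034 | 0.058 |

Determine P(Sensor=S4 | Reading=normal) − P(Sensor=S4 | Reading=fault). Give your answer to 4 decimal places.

P(Reading=normal) = 0.098 + 0.093 + 0.087 + 0.109 = 0.387; P(Sensor=S4 | Reading=normal) = 0.087/0.387 = 0.22481.
P(Reading=fault) = 0.027 + 0.087 + 0.045 + 0.058 = 0.217; P(Sensor=S4 | Reading=fault) = 0.045/0.217 = 0.20737.
Difference = 0.0174.

0.0174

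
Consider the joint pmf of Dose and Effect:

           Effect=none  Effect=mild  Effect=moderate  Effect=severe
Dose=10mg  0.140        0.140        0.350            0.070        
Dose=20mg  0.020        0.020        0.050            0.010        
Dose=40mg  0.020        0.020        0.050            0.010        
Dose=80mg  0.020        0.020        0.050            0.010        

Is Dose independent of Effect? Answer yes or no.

yes

Every cell satisfies P(Dose,Effect) = P(Dose)·P(Effect). For instance P(Dose=40mg) = 0.100, P(Effect=none) = 0.200, and 0.100×0.200 = 0.020 matches the joint entry. So Dose and Effect are independent.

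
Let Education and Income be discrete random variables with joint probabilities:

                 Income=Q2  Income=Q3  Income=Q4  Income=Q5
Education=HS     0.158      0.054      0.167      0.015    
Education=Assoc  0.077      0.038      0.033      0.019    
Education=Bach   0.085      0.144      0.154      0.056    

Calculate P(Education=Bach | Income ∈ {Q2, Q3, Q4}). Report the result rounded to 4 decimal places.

P(Income=Q2) = 0.158 + 0.077 + 0.085 = 0.320.
P(Income=Q3) = 0.054 + 0.038 + 0.144 = 0.236.
P(Income=Q4) = 0.167 + 0.033 + 0.154 = 0.354.
P(Income ∈ {Q2, Q3, Q4}) = 0.320 + 0.236 + 0.354 = 0.910; P(Education=Bach, Income ∈ {Q2, Q3, Q4}) = 0.085 + 0.144 + 0.154 = 0.383.
P(Education=Bach | Income ∈ {Q2, Q3, Q4}) = 0.383/0.910 = 0.4209.

0.4209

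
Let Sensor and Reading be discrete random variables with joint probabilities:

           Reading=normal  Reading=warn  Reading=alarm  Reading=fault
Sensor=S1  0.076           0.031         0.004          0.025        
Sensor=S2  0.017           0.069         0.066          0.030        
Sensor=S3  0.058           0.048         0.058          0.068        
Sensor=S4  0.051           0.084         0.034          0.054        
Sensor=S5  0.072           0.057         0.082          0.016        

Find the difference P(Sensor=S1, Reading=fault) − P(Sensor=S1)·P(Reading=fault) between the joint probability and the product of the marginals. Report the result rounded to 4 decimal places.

-0.0012

P(Sensor=S1) = 0.076 + 0.031 + 0.004 + 0.025 = 0.136.
P(Reading=fault) = 0.025 + 0.030 + 0.068 + 0.054 + 0.016 = 0.193.
P(Sensor=S1, Reading=fault) − P(Sensor=S1)P(Reading=fault) = 0.025 − 0.136×0.193 = -0.0012.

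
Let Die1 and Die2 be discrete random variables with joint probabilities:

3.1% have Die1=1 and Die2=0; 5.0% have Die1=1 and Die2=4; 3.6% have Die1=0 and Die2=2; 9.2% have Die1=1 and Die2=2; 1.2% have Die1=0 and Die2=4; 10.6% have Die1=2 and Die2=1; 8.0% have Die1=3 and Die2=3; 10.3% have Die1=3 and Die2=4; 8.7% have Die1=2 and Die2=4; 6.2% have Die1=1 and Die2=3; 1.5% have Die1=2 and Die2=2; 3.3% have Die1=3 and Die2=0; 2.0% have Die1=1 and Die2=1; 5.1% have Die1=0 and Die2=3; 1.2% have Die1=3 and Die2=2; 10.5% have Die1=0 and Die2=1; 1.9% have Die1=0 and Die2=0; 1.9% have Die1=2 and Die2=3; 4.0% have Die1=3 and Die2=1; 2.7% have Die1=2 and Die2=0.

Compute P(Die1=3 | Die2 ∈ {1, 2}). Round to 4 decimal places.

P(Die2=1) = 0.105 + 0.020 + 0.106 + 0.040 = 0.271.
P(Die2=2) = 0.036 + 0.092 + 0.015 + 0.012 = 0.155.
P(Die2 ∈ {1, 2}) = 0.271 + 0.155 = 0.426; P(Die1=3, Die2 ∈ {1, 2}) = 0.040 + 0.012 = 0.052.
P(Die1=3 | Die2 ∈ {1, 2}) = 0.052/0.426 = 0.1221.

0.1221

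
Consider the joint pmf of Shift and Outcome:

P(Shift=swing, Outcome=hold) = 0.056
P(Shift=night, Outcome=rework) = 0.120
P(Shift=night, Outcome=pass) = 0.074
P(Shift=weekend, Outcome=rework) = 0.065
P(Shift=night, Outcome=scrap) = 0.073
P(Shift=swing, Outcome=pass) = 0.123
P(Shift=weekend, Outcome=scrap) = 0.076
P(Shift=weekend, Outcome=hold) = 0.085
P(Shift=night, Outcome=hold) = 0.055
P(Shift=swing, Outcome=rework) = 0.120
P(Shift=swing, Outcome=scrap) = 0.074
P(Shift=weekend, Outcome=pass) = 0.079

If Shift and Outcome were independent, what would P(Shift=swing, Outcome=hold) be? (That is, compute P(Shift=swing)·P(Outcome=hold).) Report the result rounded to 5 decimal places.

0.07311

P(Shift=swing) = 0.123 + 0.120 + 0.074 + 0.056 = 0.373.
P(Outcome=hold) = 0.056 + 0.055 + 0.085 = 0.196.
Product: 0.373 × 0.196 = 0.07311.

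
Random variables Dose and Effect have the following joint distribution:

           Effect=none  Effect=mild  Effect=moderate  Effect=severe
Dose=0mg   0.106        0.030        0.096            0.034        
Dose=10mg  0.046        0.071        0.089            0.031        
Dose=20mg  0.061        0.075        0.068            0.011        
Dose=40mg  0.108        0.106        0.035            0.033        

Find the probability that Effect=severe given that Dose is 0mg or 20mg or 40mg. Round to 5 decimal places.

0.10223

P(Dose=0mg) = 0.106 + 0.030 + 0.096 + 0.034 = 0.266.
P(Dose=20mg) = 0.061 + 0.075 + 0.068 + 0.011 = 0.215.
P(Dose=40mg) = 0.108 + 0.106 + 0.035 + 0.033 = 0.282.
P(Dose ∈ {0mg, 20mg, 40mg}) = 0.266 + 0.215 + 0.282 = 0.763; P(Effect=severe, Dose ∈ {0mg, 20mg, 40mg}) = 0.034 + 0.011 + 0.033 = 0.078.
P(Effect=severe | Dose ∈ {0mg, 20mg, 40mg}) = 0.078/0.763 = 0.10223.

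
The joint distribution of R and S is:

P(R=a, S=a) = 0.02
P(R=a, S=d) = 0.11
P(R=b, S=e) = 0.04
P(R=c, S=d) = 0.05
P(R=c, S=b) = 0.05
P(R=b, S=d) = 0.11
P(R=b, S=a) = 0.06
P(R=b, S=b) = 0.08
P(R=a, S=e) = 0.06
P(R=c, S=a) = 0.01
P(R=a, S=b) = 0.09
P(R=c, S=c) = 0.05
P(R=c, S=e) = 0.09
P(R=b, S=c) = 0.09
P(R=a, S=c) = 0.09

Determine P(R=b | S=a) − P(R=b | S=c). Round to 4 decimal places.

P(S=a) = 0.02 + 0.06 + 0.01 = 0.09; P(R=b | S=a) = 0.06/0.09 = 0.66667.
P(S=c) = 0.09 + 0.09 + 0.05 = 0.23; P(R=b | S=c) = 0.09/0.23 = 0.39130.
Difference = 0.2754.

0.2754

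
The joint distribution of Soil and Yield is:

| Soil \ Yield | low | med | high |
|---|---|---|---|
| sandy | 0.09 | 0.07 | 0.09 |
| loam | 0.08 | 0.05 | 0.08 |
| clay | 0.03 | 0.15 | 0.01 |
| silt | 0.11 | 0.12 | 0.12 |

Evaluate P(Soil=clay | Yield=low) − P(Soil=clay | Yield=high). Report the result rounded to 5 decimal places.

0.06344

P(Yield=low) = 0.09 + 0.08 + 0.03 + 0.11 = 0.31; P(Soil=clay | Yield=low) = 0.03/0.31 = 0.096774.
P(Yield=high) = 0.09 + 0.08 + 0.01 + 0.12 = 0.30; P(Soil=clay | Yield=high) = 0.01/0.30 = 0.033333.
Difference = 0.06344.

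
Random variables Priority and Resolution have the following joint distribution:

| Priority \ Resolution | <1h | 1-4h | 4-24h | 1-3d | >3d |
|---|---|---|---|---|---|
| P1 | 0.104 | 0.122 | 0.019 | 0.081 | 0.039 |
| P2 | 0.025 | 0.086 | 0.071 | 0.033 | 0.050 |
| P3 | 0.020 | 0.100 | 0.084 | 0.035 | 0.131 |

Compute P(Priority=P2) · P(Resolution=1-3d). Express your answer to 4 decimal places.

0.0395

P(Priority=P2) = 0.025 + 0.086 + 0.071 + 0.033 + 0.050 = 0.265.
P(Resolution=1-3d) = 0.081 + 0.033 + 0.035 = 0.149.
Product: 0.265 × 0.149 = 0.0395.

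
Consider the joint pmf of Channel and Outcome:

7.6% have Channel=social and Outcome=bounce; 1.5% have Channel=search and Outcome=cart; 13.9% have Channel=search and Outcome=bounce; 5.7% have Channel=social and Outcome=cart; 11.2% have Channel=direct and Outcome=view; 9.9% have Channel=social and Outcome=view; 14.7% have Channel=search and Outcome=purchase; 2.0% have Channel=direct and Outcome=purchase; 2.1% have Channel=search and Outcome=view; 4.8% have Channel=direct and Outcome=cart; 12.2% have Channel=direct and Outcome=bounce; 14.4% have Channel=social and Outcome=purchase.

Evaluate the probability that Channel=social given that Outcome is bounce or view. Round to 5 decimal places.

0.30756

P(Outcome=bounce) = 0.139 + 0.076 + 0.122 = 0.337.
P(Outcome=view) = 0.021 + 0.099 + 0.112 = 0.232.
P(Outcome ∈ {bounce, view}) = 0.337 + 0.232 = 0.569; P(Channel=social, Outcome ∈ {bounce, view}) = 0.076 + 0.099 = 0.175.
P(Channel=social | Outcome ∈ {bounce, view}) = 0.175/0.569 = 0.30756.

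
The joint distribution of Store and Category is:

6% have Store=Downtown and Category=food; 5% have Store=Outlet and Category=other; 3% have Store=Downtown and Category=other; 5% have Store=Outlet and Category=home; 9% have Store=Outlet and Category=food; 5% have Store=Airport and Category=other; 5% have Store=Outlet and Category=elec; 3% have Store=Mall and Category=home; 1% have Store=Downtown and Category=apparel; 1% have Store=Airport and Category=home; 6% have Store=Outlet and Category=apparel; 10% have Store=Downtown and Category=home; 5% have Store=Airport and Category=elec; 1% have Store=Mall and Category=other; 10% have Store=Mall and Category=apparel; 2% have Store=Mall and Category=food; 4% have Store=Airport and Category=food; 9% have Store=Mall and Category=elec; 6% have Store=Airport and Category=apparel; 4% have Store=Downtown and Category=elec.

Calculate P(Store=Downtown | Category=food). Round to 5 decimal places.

0.28571

P(Category=food) = 0.06 + 0.02 + 0.04 + 0.09 = 0.21.
P(Store=Downtown | Category=food) = 0.06/0.21 = 0.28571.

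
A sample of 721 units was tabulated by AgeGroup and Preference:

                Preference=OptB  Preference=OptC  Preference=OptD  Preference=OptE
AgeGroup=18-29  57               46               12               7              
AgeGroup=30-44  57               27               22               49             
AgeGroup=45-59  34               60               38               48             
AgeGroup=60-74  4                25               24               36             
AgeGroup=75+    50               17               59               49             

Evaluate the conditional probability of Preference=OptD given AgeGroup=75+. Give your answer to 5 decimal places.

Total with AgeGroup=75+: 50 + 17 + 59 + 49 = 175.
P(Preference=OptD | AgeGroup=75+) = 59/175 = 0.33714.

0.33714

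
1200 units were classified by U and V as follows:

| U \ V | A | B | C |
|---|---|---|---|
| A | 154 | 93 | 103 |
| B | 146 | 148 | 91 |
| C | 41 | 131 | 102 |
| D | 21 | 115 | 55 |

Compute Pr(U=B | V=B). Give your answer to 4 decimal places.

Total with V=B: 93 + 148 + 131 + 115 = 487.
P(U=B | V=B) = 148/487 = 0.3039.

0.3039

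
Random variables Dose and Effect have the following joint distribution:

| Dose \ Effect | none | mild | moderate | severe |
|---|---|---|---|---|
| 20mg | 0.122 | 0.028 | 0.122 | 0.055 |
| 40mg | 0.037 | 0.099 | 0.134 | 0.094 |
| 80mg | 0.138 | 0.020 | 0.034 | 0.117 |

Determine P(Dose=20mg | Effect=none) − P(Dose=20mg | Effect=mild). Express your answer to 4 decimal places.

0.2203

P(Effect=none) = 0.122 + 0.037 + 0.138 = 0.297; P(Dose=20mg | Effect=none) = 0.122/0.297 = 0.41077.
P(Effect=mild) = 0.028 + 0.099 + 0.020 = 0.147; P(Dose=20mg | Effect=mild) = 0.028/0.147 = 0.19048.
Difference = 0.2203.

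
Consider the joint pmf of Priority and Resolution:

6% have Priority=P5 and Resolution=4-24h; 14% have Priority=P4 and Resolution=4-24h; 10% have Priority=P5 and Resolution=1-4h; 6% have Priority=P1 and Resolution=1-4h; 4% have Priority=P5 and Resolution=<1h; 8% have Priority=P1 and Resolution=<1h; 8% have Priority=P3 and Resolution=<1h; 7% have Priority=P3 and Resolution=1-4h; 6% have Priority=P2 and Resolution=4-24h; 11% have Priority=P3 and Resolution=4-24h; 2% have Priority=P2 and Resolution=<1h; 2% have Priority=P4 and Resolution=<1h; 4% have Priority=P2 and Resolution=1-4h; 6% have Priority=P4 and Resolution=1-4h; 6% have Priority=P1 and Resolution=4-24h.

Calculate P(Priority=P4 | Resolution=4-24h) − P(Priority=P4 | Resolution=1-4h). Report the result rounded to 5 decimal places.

P(Resolution=4-24h) = 0.06 + 0.06 + 0.11 + 0.14 + 0.06 = 0.43; P(Priority=P4 | Resolution=4-24h) = 0.14/0.43 = 0.325581.
P(Resolution=1-4h) = 0.06 + 0.04 + 0.07 + 0.06 + 0.10 = 0.33; P(Priority=P4 | Resolution=1-4h) = 0.06/0.33 = 0.181818.
Difference = 0.14376.

0.14376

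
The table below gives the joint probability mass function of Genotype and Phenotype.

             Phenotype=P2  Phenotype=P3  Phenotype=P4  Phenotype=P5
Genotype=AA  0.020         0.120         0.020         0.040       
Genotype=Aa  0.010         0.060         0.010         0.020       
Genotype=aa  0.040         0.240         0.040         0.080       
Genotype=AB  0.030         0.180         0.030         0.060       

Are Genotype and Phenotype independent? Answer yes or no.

Every cell satisfies P(Genotype,Phenotype) = P(Genotype)·P(Phenotype). For instance P(Genotype=AA) = 0.200, P(Phenotype=P2) = 0.100, and 0.200×0.100 = 0.020 matches the joint entry. So Genotype and Phenotype are independent.

yes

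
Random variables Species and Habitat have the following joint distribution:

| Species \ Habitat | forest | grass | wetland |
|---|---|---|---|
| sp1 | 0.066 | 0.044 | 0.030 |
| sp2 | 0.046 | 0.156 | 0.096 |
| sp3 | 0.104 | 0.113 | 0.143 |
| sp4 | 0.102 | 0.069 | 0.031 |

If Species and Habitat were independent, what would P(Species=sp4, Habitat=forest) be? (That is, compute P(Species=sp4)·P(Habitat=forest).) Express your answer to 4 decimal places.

P(Species=sp4) = 0.102 + 0.069 + 0.031 = 0.202.
P(Habitat=forest) = 0.066 + 0.046 + 0.104 + 0.102 = 0.318.
Product: 0.202 × 0.318 = 0.0642.

0.0642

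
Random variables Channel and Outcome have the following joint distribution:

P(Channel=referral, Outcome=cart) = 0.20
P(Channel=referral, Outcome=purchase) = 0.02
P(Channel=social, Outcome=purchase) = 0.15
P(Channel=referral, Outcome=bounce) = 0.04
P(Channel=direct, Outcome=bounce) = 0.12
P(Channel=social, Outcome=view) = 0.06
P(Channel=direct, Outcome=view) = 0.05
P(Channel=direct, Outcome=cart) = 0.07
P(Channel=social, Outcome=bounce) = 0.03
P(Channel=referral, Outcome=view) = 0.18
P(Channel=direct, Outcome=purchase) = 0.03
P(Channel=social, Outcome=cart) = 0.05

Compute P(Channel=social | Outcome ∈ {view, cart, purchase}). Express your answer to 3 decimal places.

0.321

P(Outcome=view) = 0.06 + 0.05 + 0.18 = 0.29.
P(Outcome=cart) = 0.05 + 0.07 + 0.20 = 0.32.
P(Outcome=purchase) = 0.15 + 0.03 + 0.02 = 0.20.
P(Outcome ∈ {view, cart, purchase}) = 0.29 + 0.32 + 0.20 = 0.81; P(Channel=social, Outcome ∈ {view, cart, purchase}) = 0.06 + 0.05 + 0.15 = 0.26.
P(Channel=social | Outcome ∈ {view, cart, purchase}) = 0.26/0.81 = 0.321.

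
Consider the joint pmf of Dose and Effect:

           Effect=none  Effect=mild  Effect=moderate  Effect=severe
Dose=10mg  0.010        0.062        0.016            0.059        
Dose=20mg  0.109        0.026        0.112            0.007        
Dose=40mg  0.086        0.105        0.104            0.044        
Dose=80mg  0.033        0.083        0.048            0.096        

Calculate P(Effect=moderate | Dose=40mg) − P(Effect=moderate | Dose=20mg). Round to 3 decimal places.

P(Dose=40mg) = 0.086 + 0.105 + 0.104 + 0.044 = 0.339; P(Effect=moderate | Dose=40mg) = 0.104/0.339 = 0.3068.
P(Dose=20mg) = 0.109 + 0.026 + 0.112 + 0.007 = 0.254; P(Effect=moderate | Dose=20mg) = 0.112/0.254 = 0.4409.
Difference = -0.134.

-0.134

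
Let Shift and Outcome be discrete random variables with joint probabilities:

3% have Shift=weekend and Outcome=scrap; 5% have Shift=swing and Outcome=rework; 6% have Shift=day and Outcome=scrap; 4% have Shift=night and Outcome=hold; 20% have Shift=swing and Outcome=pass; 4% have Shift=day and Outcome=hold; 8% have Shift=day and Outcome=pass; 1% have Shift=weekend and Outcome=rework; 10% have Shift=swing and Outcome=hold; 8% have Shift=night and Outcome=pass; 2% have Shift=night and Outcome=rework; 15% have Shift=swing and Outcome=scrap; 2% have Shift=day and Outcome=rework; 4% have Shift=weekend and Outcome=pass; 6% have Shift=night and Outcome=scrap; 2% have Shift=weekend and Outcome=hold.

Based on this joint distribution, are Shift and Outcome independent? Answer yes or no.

Every cell satisfies P(Shift,Outcome) = P(Shift)·P(Outcome). For instance P(Shift=night) = 0.20, P(Outcome=hold) = 0.20, and 0.20×0.20 = 0.04 matches the joint entry. So Shift and Outcome are independent.

yes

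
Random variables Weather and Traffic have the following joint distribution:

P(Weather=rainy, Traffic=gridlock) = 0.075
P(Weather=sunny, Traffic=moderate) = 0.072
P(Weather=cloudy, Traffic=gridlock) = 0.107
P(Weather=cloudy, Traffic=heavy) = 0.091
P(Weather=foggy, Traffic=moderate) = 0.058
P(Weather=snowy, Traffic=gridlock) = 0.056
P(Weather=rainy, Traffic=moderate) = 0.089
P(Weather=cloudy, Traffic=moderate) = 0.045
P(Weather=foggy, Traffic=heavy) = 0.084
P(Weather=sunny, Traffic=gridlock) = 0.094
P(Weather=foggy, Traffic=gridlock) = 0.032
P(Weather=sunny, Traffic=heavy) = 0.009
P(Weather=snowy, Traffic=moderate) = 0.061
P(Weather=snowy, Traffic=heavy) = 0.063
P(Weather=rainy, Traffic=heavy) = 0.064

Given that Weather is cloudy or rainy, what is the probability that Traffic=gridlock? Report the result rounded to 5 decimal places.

P(Weather=cloudy) = 0.045 + 0.091 + 0.107 = 0.243.
P(Weather=rainy) = 0.089 + 0.064 + 0.075 = 0.228.
P(Weather ∈ {cloudy, rainy}) = 0.243 + 0.228 = 0.471; P(Traffic=gridlock, Weather ∈ {cloudy, rainy}) = 0.107 + 0.075 = 0.182.
P(Traffic=gridlock | Weather ∈ {cloudy, rainy}) = 0.182/0.471 = 0.38641.

0.38641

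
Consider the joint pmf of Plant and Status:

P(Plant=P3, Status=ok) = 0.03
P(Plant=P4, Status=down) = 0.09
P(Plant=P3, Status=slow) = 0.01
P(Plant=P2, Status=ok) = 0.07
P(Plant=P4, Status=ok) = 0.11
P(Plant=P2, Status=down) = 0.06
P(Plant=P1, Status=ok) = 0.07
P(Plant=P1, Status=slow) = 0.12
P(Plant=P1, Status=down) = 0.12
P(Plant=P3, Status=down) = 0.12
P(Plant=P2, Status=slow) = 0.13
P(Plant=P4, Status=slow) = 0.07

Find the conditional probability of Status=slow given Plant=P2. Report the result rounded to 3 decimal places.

0.500

P(Plant=P2) = 0.07 + 0.13 + 0.06 = 0.26.
P(Status=slow | Plant=P2) = 0.13/0.26 = 0.500.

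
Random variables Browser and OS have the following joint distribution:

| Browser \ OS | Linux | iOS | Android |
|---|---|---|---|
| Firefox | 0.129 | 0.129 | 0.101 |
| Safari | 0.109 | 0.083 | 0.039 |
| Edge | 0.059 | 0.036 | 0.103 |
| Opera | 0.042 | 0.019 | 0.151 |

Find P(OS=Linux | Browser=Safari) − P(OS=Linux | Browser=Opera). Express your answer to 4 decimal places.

P(Browser=Safari) = 0.109 + 0.083 + 0.039 = 0.231; P(OS=Linux | Browser=Safari) = 0.109/0.231 = 0.47186.
P(Browser=Opera) = 0.042 + 0.019 + 0.151 = 0.212; P(OS=Linux | Browser=Opera) = 0.042/0.212 = 0.19811.
Difference = 0.2737.

0.2737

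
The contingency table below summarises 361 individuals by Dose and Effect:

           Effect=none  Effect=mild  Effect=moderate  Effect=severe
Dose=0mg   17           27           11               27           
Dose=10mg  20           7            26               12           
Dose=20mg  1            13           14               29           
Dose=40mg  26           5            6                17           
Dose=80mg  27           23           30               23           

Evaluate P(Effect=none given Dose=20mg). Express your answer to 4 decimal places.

Total with Dose=20mg: 1 + 13 + 14 + 29 = 57.
P(Effect=none | Dose=20mg) = 1/57 = 0.0175.

0.0175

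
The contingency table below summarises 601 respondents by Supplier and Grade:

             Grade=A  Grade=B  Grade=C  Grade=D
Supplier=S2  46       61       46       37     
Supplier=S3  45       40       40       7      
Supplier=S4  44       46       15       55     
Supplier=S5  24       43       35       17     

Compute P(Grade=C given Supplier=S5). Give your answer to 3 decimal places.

Total with Supplier=S5: 24 + 43 + 35 + 17 = 119.
P(Grade=C | Supplier=S5) = 35/119 = 0.294.

0.294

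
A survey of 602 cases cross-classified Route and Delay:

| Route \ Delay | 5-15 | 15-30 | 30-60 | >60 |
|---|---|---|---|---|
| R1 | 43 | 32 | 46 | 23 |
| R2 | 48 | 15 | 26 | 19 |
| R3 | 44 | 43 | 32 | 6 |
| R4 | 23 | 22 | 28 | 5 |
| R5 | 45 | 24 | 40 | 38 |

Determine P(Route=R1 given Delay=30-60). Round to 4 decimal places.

Total with Delay=30-60: 46 + 26 + 32 + 28 + 40 = 172.
P(Route=R1 | Delay=30-60) = 46/172 = 0.2674.

0.2674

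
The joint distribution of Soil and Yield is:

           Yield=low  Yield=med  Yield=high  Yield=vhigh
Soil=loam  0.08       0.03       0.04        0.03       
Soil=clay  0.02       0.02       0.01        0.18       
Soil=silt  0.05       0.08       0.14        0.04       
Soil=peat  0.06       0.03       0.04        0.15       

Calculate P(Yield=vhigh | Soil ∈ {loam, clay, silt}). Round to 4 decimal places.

0.3472

P(Soil=loam) = 0.08 + 0.03 + 0.04 + 0.03 = 0.18.
P(Soil=clay) = 0.02 + 0.02 + 0.01 + 0.18 = 0.23.
P(Soil=silt) = 0.05 + 0.08 + 0.14 + 0.04 = 0.31.
P(Soil ∈ {loam, clay, silt}) = 0.18 + 0.23 + 0.31 = 0.72; P(Yield=vhigh, Soil ∈ {loam, clay, silt}) = 0.03 + 0.18 + 0.04 = 0.25.
P(Yield=vhigh | Soil ∈ {loam, clay, silt}) = 0.25/0.72 = 0.3472.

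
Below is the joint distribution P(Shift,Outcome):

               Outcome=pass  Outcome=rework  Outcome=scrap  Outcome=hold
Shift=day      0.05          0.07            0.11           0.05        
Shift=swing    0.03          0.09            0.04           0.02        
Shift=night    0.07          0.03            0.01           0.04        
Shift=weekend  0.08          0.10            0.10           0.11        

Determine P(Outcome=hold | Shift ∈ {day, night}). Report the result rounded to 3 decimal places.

0.209

P(Shift=day) = 0.05 + 0.07 + 0.11 + 0.05 = 0.28.
P(Shift=night) = 0.07 + 0.03 + 0.01 + 0.04 = 0.15.
P(Shift ∈ {day, night}) = 0.28 + 0.15 = 0.43; P(Outcome=hold, Shift ∈ {day, night}) = 0.05 + 0.04 = 0.09.
P(Outcome=hold | Shift ∈ {day, night}) = 0.09/0.43 = 0.209.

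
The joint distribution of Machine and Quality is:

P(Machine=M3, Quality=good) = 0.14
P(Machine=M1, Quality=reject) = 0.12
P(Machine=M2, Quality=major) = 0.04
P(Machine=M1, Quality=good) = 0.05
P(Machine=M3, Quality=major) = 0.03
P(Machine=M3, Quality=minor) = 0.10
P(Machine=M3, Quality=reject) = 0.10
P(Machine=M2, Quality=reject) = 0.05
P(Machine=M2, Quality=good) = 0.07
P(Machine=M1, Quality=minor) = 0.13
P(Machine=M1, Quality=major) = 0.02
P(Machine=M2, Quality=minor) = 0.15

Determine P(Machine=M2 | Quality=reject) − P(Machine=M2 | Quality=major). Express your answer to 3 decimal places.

P(Quality=reject) = 0.12 + 0.05 + 0.10 = 0.27; P(Machine=M2 | Quality=reject) = 0.05/0.27 = 0.1852.
P(Quality=major) = 0.02 + 0.04 + 0.03 = 0.09; P(Machine=M2 | Quality=major) = 0.04/0.09 = 0.4444.
Difference = -0.259.

-0.259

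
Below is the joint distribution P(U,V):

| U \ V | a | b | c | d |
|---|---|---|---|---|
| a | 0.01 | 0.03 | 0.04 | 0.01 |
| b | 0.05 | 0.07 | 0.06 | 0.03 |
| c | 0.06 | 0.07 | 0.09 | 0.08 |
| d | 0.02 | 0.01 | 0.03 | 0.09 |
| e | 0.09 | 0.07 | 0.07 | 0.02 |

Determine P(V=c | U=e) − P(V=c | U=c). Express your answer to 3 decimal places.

-0.020

P(U=e) = 0.09 + 0.07 + 0.07 + 0.02 = 0.25; P(V=c | U=e) = 0.07/0.25 = 0.2800.
P(U=c) = 0.06 + 0.07 + 0.09 + 0.08 = 0.30; P(V=c | U=c) = 0.09/0.30 = 0.3000.
Difference = -0.020.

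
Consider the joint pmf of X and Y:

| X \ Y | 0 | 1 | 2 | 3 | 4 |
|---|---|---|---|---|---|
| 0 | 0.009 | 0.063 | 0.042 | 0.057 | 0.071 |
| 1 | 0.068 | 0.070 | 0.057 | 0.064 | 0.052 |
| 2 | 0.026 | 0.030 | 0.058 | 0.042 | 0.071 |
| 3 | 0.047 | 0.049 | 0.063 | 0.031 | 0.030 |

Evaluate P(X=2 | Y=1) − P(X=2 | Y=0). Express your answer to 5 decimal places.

P(Y=1) = 0.063 + 0.070 + 0.030 + 0.049 = 0.212; P(X=2 | Y=1) = 0.030/0.212 = 0.141509.
P(Y=0) = 0.009 + 0.068 + 0.026 + 0.047 = 0.150; P(X=2 | Y=0) = 0.026/0.150 = 0.173333.
Difference = -0.03182.

-0.03182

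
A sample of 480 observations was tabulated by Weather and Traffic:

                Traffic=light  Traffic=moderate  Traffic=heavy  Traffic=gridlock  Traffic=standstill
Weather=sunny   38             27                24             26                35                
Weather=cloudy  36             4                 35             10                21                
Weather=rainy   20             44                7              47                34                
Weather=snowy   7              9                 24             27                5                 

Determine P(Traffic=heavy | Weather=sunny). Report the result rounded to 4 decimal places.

Total with Weather=sunny: 38 + 27 + 24 + 26 + 35 = 150.
P(Traffic=heavy | Weather=sunny) = 24/150 = 0.1600.

0.1600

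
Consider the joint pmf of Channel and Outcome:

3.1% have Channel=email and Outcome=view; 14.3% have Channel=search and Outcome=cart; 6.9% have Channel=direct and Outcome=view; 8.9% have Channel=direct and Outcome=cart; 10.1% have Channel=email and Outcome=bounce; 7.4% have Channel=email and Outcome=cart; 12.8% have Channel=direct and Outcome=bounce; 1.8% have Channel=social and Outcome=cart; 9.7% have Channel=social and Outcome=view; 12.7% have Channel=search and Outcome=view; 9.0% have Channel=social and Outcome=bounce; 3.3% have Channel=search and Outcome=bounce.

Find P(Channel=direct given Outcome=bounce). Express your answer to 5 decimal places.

0.36364

P(Outcome=bounce) = 0.101 + 0.033 + 0.090 + 0.128 = 0.352.
P(Channel=direct | Outcome=bounce) = 0.128/0.352 = 0.36364.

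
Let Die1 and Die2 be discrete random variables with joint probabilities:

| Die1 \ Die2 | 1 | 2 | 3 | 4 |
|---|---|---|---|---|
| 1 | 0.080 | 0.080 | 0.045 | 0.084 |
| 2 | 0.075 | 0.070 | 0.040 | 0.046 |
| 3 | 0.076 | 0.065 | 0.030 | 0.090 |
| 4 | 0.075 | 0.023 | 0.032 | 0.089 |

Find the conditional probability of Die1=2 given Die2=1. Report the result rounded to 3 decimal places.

0.245

P(Die2=1) = 0.080 + 0.075 + 0.076 + 0.075 = 0.306.
P(Die1=2 | Die2=1) = 0.075/0.306 = 0.245.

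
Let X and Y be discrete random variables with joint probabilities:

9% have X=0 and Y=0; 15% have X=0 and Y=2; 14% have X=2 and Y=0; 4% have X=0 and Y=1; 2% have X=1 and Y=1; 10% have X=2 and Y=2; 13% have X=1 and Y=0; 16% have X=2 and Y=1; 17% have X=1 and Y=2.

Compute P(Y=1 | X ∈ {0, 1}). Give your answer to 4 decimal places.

P(X=0) = 0.09 + 0.04 + 0.15 = 0.28.
P(X=1) = 0.13 + 0.02 + 0.17 = 0.32.
P(X ∈ {0, 1}) = 0.28 + 0.32 = 0.60; P(Y=1, X ∈ {0, 1}) = 0.04 + 0.02 = 0.06.
P(Y=1 | X ∈ {0, 1}) = 0.06/0.60 = 0.1000.

0.1000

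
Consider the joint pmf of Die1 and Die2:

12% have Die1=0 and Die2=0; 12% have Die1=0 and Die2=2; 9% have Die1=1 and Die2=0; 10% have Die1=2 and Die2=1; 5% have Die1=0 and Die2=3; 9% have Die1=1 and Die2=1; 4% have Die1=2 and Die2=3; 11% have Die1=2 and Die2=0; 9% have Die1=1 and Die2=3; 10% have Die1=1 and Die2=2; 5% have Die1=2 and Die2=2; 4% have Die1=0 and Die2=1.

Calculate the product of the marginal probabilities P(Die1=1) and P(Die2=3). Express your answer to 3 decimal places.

P(Die1=1) = 0.09 + 0.09 + 0.10 + 0.09 = 0.37.
P(Die2=3) = 0.05 + 0.09 + 0.04 = 0.18.
Product: 0.37 × 0.18 = 0.067.

0.067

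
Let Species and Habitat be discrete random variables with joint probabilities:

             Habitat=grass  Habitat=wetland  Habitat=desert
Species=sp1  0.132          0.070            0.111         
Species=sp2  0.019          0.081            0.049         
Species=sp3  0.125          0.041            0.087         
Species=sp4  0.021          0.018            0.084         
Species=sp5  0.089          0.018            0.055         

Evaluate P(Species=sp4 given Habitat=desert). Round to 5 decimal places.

0.21762

P(Habitat=desert) = 0.111 + 0.049 + 0.087 + 0.084 + 0.055 = 0.386.
P(Species=sp4 | Habitat=desert) = 0.084/0.386 = 0.21762.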